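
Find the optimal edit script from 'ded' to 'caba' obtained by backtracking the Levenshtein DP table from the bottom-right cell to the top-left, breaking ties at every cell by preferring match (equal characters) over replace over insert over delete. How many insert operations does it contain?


Edit distance = 4. Backtracking from cell (3, 4) with preference match > replace > insert > delete,
then listing the resulting alignment 'ded' -> 'caba' left to right:
  Step 1: insert 'c' [insertion #1]
  Step 2: replace d->a
  Step 3: replace e->b
  Step 4: replace d->a
Total insertions: 1

1


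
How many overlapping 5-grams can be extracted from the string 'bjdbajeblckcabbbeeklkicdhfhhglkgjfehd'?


String 'bjdbajeblckcabbbeeklkicdhfhhglkgjfehd' has length L = 37.
Number of overlapping n-grams = L - n + 1
Substituting: 37 - 5 + 1 = 33

33


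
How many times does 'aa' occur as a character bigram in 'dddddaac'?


Scanning 'dddddaac' for bigram 'aa':
  Position 0: 'dd' -> no
  Position 1: 'dd' -> no
  Position 2: 'dd' -> no
  Position 3: 'dd' -> no
  Position 4: 'da' -> no
  Position 5: 'aa' -> MATCH
  Position 6: 'ac' -> no
Total matches: 1

1


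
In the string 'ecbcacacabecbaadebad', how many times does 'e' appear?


Scanning 'ecbcacacabecbaadebad' for 'e':
  Position 0: 'e' -> MATCH (count: 1)
  Position 10: 'e' -> MATCH (count: 2)
  Position 16: 'e' -> MATCH (count: 3)
Total occurrences of 'e': 3

3


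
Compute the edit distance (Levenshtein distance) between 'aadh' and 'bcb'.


Building DP table for s1='aadh' (len 4) and s2='bcb' (len 3):
       b  c  b
    0  1  2  3
  a 1  1  2  3
  a 2  2  2  3
  d 3  3  3  3
  h 4  4  4  4
Edit distance = dp[4][3] = 4

4


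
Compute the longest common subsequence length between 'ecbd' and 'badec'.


DP table for LCS of 'ecbd' and 'badec':
       b  a  d  e  c
    0  0  0  0  0  0
  e 0  0  0  0  1  1
  c 0  0  0  0  1  2
  b 0  1  1  1  1  2
  d 0  1  1  2  2  2
LCS: 'ec'
LCS length = 2

2


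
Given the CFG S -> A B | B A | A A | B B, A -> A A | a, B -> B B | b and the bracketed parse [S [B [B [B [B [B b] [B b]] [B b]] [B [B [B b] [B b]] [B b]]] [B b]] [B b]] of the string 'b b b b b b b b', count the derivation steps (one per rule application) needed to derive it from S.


Every bracketed nonterminal node [X ...] in the tree is produced by exactly one rule application.
Reading the tree off as a leftmost derivation:
  Step 1: S  =>  B B   (applied S -> B B)
  Step 2: B B  =>  B B B   (applied B -> B B)
  Step 3: B B B  =>  B B B B   (applied B -> B B)
  Step 4: B B B B  =>  B B B B B   (applied B -> B B)
  Step 5: B B B B B  =>  B B B B B B   (applied B -> B B)
  Step 6: B B B B B B  =>  b B B B B B   (applied B -> b)
  Step 7: b B B B B B  =>  b b B B B B   (applied B -> b)
  Step 8: b b B B B B  =>  b b b B B B   (applied B -> b)
  Step 9: b b b B B B  =>  b b b B B B B   (applied B -> B B)
  Step 10: b b b B B B B  =>  b b b B B B B B   (applied B -> B B)
  Step 11: b b b B B B B B  =>  b b b b B B B B   (applied B -> b)
  Step 12: b b b b B B B B  =>  b b b b b B B B   (applied B -> b)
  Step 13: b b b b b B B B  =>  b b b b b b B B   (applied B -> b)
  Step 14: b b b b b b B B  =>  b b b b b b b B   (applied B -> b)
  Step 15: b b b b b b b B  =>  b b b b b b b b   (applied B -> b)
Final yield: b b b b b b b b
Total rewrite steps: 15

15


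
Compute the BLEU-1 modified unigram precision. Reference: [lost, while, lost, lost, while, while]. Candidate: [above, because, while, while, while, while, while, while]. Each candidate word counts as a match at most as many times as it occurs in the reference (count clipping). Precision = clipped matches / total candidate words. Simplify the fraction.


Reference word counts: {'lost': 3, 'while': 3}
Checking each candidate word (with clipping):
  'above' -> not in reference -> no match (matches: 0)
  'because' -> not in reference -> no match (matches: 0)
  'while' -> in reference (ref count 3, used 1/3) -> match (matches: 1)
  'while' -> in reference (ref count 3, used 2/3) -> match (matches: 2)
  'while' -> in reference (ref count 3, used 3/3) -> match (matches: 3)
  'while' -> ref count 3 already used up (3/3) -> clipped, no match (matches: 3)
  'while' -> ref count 3 already used up (3/3) -> clipped, no match (matches: 3)
  'while' -> ref count 3 already used up (3/3) -> clipped, no match (matches: 3)
Clipped matches: 3, Candidate length: 8
Precision = 3/8

3/8


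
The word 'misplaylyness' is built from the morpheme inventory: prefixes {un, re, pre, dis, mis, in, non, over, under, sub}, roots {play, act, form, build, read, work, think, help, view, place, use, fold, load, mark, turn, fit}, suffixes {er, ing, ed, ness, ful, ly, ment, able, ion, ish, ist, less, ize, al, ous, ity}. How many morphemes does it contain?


Segmenting 'misplaylyness' against the inventory:
  'mis' -> prefix (morpheme 1)
  'play' -> root (morpheme 2)
  'ly' -> suffix (morpheme 3)
  'ness' -> suffix (morpheme 4)
Total morphemes: 4

4


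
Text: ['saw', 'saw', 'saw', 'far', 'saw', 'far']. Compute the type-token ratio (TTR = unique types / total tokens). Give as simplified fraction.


Tokens: 6
Unique types: ('far', 'saw') = 2
TTR = 2/6
Simplify: divide both by 2 -> 1/3
TTR = 1/3

1/3


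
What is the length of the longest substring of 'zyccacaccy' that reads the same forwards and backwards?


Scanning 'zyccacaccy' for palindromic substrings.
Substring at positions 1-9: 'yccacaccy'.
Check: reverse('yccacaccy') = 'yccacaccy' -> palindrome confirmed.
Neighbouring characters ('z' / '-') break symmetry, so it cannot extend further.
No longer palindromic substring exists; longest length = 9

9


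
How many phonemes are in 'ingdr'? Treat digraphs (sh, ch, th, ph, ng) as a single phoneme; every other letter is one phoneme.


Parsing 'ingdr' greedily, digraphs first:
  'i' -> vowel phoneme (phonemes so far: 1)
  'ng' -> digraph (1 consonant phoneme) (phonemes so far: 2)
  'd' -> consonant phoneme (phonemes so far: 3)
  'r' -> consonant phoneme (phonemes so far: 4)
Total phonemes: 4

4


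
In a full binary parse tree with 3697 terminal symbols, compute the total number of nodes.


Leaf nodes (terminals): 3697
Internal nodes = n - 1 = 3697 - 1 = 3696
Total = leaves + internal = 3697 + 3696 = 7393

7393


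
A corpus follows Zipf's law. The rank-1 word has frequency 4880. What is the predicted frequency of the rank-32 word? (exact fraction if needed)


Zipf's law: freq(rank) = f1 / rank
f1 = 4880, rank = 32
freq = 4880 / 32
GCD(4880, 32) = 16
Simplified: 305/2

305/2


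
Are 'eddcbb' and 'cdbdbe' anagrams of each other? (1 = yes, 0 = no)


Sort characters of 'eddcbb': 'bbcdde'
Sort characters of 'cdbdbe': 'bbcdde'
Sorted forms match -> they ARE anagrams
Result: 1

1


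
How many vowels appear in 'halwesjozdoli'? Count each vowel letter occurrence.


Scanning each character of 'halwesjozdoli':
  Position 1: 'h' -> consonant (running count: 0)
  Position 2: 'a' -> vowel (running count: 1)
  Position 3: 'l' -> consonant (running count: 1)
  Position 4: 'w' -> consonant (running count: 1)
  Position 5: 'e' -> vowel (running count: 2)
  Position 6: 's' -> consonant (running count: 2)
  Position 7: 'j' -> consonant (running count: 2)
  Position 8: 'o' -> vowel (running count: 3)
  Position 9: 'z' -> consonant (running count: 3)
  Position 10: 'd' -> consonant (running count: 3)
  Position 11: 'o' -> vowel (running count: 4)
  Position 12: 'l' -> consonant (running count: 4)
  Position 13: 'i' -> vowel (running count: 5)
Total vowels: 5

5


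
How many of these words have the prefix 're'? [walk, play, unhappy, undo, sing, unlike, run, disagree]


Checking each word for prefix 're':
  'walk' -> no (count: 0)
  'play' -> no (count: 0)
  'unhappy' -> no (count: 0)
  'undo' -> no (count: 0)
  'sing' -> no (count: 0)
  'unlike' -> no (count: 0)
  'run' -> no (count: 0)
  'disagree' -> no (count: 0)
Total with prefix 're': 0

0


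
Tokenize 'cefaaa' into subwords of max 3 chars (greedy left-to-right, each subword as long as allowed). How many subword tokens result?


'cefaaa' has 6 characters.
Chunking with max size 3:
  Chunk 1: 'cef' (positions 0-2)
  Chunk 2: 'aaa' (positions 3-5)
Total chunks: ceil(6 / 3) = 2

2


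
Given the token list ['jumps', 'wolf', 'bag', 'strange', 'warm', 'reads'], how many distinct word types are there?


Listing all tokens and tracking unique types:
  Token 1: 'jumps' -> NEW (unique so far: 1)
  Token 2: 'wolf' -> NEW (unique so far: 2)
  Token 3: 'bag' -> NEW (unique so far: 3)
  Token 4: 'strange' -> NEW (unique so far: 4)
  Token 5: 'warm' -> NEW (unique so far: 5)
  Token 6: 'reads' -> NEW (unique so far: 6)
Unique types: ('bag', 'jumps', 'reads', 'strange', 'warm', 'wolf')
Vocabulary size: 6

6


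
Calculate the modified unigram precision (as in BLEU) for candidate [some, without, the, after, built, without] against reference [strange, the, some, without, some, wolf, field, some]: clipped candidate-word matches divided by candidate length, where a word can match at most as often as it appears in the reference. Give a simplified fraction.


Reference word counts: {'field': 1, 'some': 3, 'strange': 1, 'the': 1, 'without': 1, 'wolf': 1}
Checking each candidate word (with clipping):
  'some' -> in reference (ref count 3, used 1/3) -> match (matches: 1)
  'without' -> in reference (ref count 1, used 1/1) -> match (matches: 2)
  'the' -> in reference (ref count 1, used 1/1) -> match (matches: 3)
  'after' -> not in reference -> no match (matches: 3)
  'built' -> not in reference -> no match (matches: 3)
  'without' -> ref count 1 already used up (1/1) -> clipped, no match (matches: 3)
Clipped matches: 3, Candidate length: 6
Precision = 3/6 = 1/2

1/2


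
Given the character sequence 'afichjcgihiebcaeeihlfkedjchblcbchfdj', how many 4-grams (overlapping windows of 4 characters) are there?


String 'afichjcgihiebcaeeihlfkedjchblcbchfdj' has length L = 36.
Number of overlapping n-grams = L - n + 1
Substituting: 36 - 4 + 1 = 33

33


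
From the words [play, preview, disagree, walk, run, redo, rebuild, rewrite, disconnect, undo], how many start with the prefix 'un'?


Checking each word for prefix 'un':
  'play' -> no (count: 0)
  'preview' -> no (count: 0)
  'disagree' -> no (count: 0)
  'walk' -> no (count: 0)
  'run' -> no (count: 0)
  'redo' -> no (count: 0)
  'rebuild' -> no (count: 0)
  'rewrite' -> no (count: 0)
  'disconnect' -> no (count: 0)
  'undo' -> YES, starts with 'un' (count: 1)
Total with prefix 'un': 1

1


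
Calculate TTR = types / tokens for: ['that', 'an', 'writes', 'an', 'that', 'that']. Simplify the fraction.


Tokens: 6
Unique types: ('an', 'that', 'writes') = 3
TTR = 3/6
Simplify: divide both by 3 -> 1/2
TTR = 1/2

1/2


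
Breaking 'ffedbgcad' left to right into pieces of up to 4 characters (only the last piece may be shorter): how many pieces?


'ffedbgcad' has 9 characters.
Chunking with max size 4:
  Chunk 1: 'ffed' (positions 0-3)
  Chunk 2: 'bgca' (positions 4-7)
  Chunk 3: 'd' (positions 8-8)
Total chunks: ceil(9 / 4) = 3

3


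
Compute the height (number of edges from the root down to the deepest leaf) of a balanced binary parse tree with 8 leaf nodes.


In a balanced binary tree with n leaves the deepest leaf is ceil(log2(n)) edges below the root.
log2(8) = 3.0000
ceil(3.0000) = 3
height (edges) = 3

3


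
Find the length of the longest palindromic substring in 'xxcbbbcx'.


Scanning 'xxcbbbcx' for palindromic substrings.
Substring at positions 1-7: 'xcbbbcx'.
Check: reverse('xcbbbcx') = 'xcbbbcx' -> palindrome confirmed.
Neighbouring characters ('x' / '-') break symmetry, so it cannot extend further.
No longer palindromic substring exists; longest length = 7

7


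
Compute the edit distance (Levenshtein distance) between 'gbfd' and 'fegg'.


Building DP table for s1='gbfd' (len 4) and s2='fegg' (len 4):
       f  e  g  g
    0  1  2  3  4
  g 1  1  2  2  3
  b 2  2  2  3  3
  f 3  2  3  3  4
  d 4  3  3  4  4
Edit distance = dp[4][4] = 4

4


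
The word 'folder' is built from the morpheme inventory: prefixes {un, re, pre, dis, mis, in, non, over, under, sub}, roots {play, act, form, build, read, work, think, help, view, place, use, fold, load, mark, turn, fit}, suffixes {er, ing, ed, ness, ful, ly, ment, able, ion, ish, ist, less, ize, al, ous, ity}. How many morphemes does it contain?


Segmenting 'folder' against the inventory:
  'fold' -> root (morpheme 1)
  'er' -> suffix (morpheme 2)
Total morphemes: 2

2


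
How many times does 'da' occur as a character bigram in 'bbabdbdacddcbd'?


Scanning 'bbabdbdacddcbd' for bigram 'da':
  Position 0: 'bb' -> no
  Position 1: 'ba' -> no
  Position 2: 'ab' -> no
  Position 3: 'bd' -> no
  Position 4: 'db' -> no
  Position 5: 'bd' -> no
  Position 6: 'da' -> MATCH
  Position 7: 'ac' -> no
  Position 8: 'cd' -> no
  Position 9: 'dd' -> no
  Position 10: 'dc' -> no
  Position 11: 'cb' -> no
  Position 12: 'bd' -> no
Total matches: 1

1


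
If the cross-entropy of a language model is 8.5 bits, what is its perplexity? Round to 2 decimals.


Perplexity formula: PP = 2^H
H = 8.5
PP = 2^8.5
Decompose: 2^8.5 = 2^8 * 2^0.5 = 2^8 * sqrt(2)
2^8 = 256, sqrt(2) ~ 1.4142136
PP ~ 256 * 1.4142136 = 362.0386816
Rounded to 2 decimals: 362.04

362.04


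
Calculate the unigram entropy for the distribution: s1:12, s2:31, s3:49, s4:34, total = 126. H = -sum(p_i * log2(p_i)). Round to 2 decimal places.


Computing entropy H = -sum(p_i * log2(p_i)):
  s1: p = 12/126 = 0.0952, -p*log2(p) = 0.3231
  s2: p = 31/126 = 0.2460, -p*log2(p) = 0.4977
  s3: p = 49/126 = 0.3889, -p*log2(p) = 0.5299
  s4: p = 34/126 = 0.2698, -p*log2(p) = 0.5100
H = sum of terms = 1.8607
Rounded to 2 decimals: 1.86

1.86


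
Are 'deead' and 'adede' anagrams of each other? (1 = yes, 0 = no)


Sort characters of 'deead': 'addee'
Sort characters of 'adede': 'addee'
Sorted forms match -> they ARE anagrams
Result: 1

1


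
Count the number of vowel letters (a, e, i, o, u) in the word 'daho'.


Scanning each character of 'daho':
  Position 1: 'd' -> consonant (running count: 0)
  Position 2: 'a' -> vowel (running count: 1)
  Position 3: 'h' -> consonant (running count: 1)
  Position 4: 'o' -> vowel (running count: 2)
Total vowels: 2

2


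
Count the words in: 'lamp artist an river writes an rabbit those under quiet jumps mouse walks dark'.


Counting words by splitting on spaces:
  Word 1: 'lamp'
  Word 2: 'artist'
  Word 3: 'an'
  Word 4: 'river'
  Word 5: 'writes'
  Word 6: 'an'
  Word 7: 'rabbit'
  Word 8: 'those'
  Word 9: 'under'
  Word 10: 'quiet'
  Word 11: 'jumps'
  Word 12: 'mouse'
  Word 13: 'walks'
  Word 14: 'dark'
Total words: 14

14


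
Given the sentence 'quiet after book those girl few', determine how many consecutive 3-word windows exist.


Word trigrams from [6] words:
  Trigram 1: (quiet after book)
  Trigram 2: (after book those)
  Trigram 3: (book those girl)
  Trigram 4: (those girl few)
Total word trigrams: 6 - 2 = 4

4


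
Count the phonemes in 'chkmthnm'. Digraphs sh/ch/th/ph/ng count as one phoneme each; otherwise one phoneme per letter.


Parsing 'chkmthnm' greedily, digraphs first:
  'ch' -> digraph (1 consonant phoneme) (phonemes so far: 1)
  'k' -> consonant phoneme (phonemes so far: 2)
  'm' -> consonant phoneme (phonemes so far: 3)
  'th' -> digraph (1 consonant phoneme) (phonemes so far: 4)
  'n' -> consonant phoneme (phonemes so far: 5)
  'm' -> consonant phoneme (phonemes so far: 6)
Total phonemes: 6

6


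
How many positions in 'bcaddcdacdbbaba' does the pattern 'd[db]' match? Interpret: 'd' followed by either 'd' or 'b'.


Pattern: d[db] means 'd' followed by either 'd' or 'b'.
Scanning 'bcaddcdacdbbaba' position-by-position:
  Pos 0: window 'bc' -> no
  Pos 1: window 'ca' -> no
  Pos 2: window 'ad' -> no
  Pos 3: window 'dd' -> MATCH
  Pos 4: window 'dc' -> no
  Pos 5: window 'cd' -> no
  Pos 6: window 'da' -> no
  Pos 7: window 'ac' -> no
  Pos 8: window 'cd' -> no
  Pos 9: window 'db' -> MATCH
  Pos 10: window 'bb' -> no
  Pos 11: window 'ba' -> no
  Pos 12: window 'ab' -> no
  Pos 13: window 'ba' -> no
  Pos 14: window 'a' -> no
Total matches: 2

2


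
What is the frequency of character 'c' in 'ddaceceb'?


Scanning 'ddaceceb' for 'c':
  Position 3: 'c' -> MATCH (count: 1)
  Position 5: 'c' -> MATCH (count: 2)
Total occurrences of 'c': 2

2


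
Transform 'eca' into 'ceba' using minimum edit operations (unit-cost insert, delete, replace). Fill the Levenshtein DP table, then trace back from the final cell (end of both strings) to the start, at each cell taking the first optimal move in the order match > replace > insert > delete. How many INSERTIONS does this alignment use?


Edit distance = 2. Backtracking from cell (3, 4) with preference match > replace > insert > delete,
then listing the resulting alignment 'eca' -> 'ceba' left to right:
  Step 1: insert 'c' [insertion #1]
  Step 2: keep 'e'
  Step 3: replace c->b
  Step 4: keep 'a'
Total insertions: 1

1


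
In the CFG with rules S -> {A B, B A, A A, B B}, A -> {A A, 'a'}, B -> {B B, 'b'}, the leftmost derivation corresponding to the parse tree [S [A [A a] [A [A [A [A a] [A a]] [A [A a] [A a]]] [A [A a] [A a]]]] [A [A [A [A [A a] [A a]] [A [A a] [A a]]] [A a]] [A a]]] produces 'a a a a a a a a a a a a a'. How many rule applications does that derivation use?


Every bracketed nonterminal node [X ...] in the tree is produced by exactly one rule application.
Reading the tree off as a leftmost derivation:
  Step 1: S  =>  A A   (applied S -> A A)
  Step 2: A A  =>  A A A   (applied A -> A A)
  Step 3: A A A  =>  a A A   (applied A -> a)
  Step 4: a A A  =>  a A A A   (applied A -> A A)
  Step 5: a A A A  =>  a A A A A   (applied A -> A A)
  Step 6: a A A A A  =>  a A A A A A   (applied A -> A A)
  Step 7: a A A A A A  =>  a a A A A A   (applied A -> a)
  Step 8: a a A A A A  =>  a a a A A A   (applied A -> a)
  Step 9: a a a A A A  =>  a a a A A A A   (applied A -> A A)
  Step 10: a a a A A A A  =>  a a a a A A A   (applied A -> a)
  Step 11: a a a a A A A  =>  a a a a a A A   (applied A -> a)
  Step 12: a a a a a A A  =>  a a a a a A A A   (applied A -> A A)
  Step 13: a a a a a A A A  =>  a a a a a a A A   (applied A -> a)
  Step 14: a a a a a a A A  =>  a a a a a a a A   (applied A -> a)
  Step 15: a a a a a a a A  =>  a a a a a a a A A   (applied A -> A A)
  Step 16: a a a a a a a A A  =>  a a a a a a a A A A   (applied A -> A A)
  Step 17: a a a a a a a A A A  =>  a a a a a a a A A A A   (applied A -> A A)
  Step 18: a a a a a a a A A A A  =>  a a a a a a a A A A A A   (applied A -> A A)
  Step 19: a a a a a a a A A A A A  =>  a a a a a a a a A A A A   (applied A -> a)
  Step 20: a a a a a a a a A A A A  =>  a a a a a a a a a A A A   (applied A -> a)
  Step 21: a a a a a a a a a A A A  =>  a a a a a a a a a A A A A   (applied A -> A A)
  Step 22: a a a a a a a a a A A A A  =>  a a a a a a a a a a A A A   (applied A -> a)
  Step 23: a a a a a a a a a a A A A  =>  a a a a a a a a a a a A A   (applied A -> a)
  Step 24: a a a a a a a a a a a A A  =>  a a a a a a a a a a a a A   (applied A -> a)
  Step 25: a a a a a a a a a a a a A  =>  a a a a a a a a a a a a a   (applied A -> a)
Final yield: a a a a a a a a a a a a a
Total rewrite steps: 25

25


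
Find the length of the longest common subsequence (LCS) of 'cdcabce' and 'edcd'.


DP table for LCS of 'cdcabce' and 'edcd':
       e  d  c  d
    0  0  0  0  0
  c 0  0  0  1  1
  d 0  0  1  1  2
  c 0  0  1  2  2
  a 0  0  1  2  2
  b 0  0  1  2  2
  c 0  0  1  2  2
  e 0  1  1  2  2
LCS: 'cd'
LCS length = 2

2


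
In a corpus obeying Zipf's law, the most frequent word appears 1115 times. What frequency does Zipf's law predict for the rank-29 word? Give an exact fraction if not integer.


Zipf's law: freq(rank) = f1 / rank
f1 = 1115, rank = 29
freq = 1115 / 29
GCD(1115, 29) = 1
Simplified: 1115/29

1115/29


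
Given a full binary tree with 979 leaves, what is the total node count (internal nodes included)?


Leaf nodes (terminals): 979
Internal nodes = n - 1 = 979 - 1 = 978
Total = leaves + internal = 979 + 978 = 1957

1957


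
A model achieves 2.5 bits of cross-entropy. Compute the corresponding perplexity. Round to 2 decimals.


Perplexity formula: PP = 2^H
H = 2.5
PP = 2^2.5
Decompose: 2^2.5 = 2^2 * 2^0.5 = 2^2 * sqrt(2)
2^2 = 4, sqrt(2) ~ 1.4142136
PP ~ 4 * 1.4142136 = 5.6568544
Rounded to 2 decimals: 5.66

5.66


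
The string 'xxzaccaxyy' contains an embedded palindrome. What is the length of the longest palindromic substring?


Scanning 'xxzaccaxyy' for palindromic substrings.
Substring at positions 3-6: 'acca'.
Check: reverse('acca') = 'acca' -> palindrome confirmed.
Neighbouring characters ('z' / 'x') break symmetry, so it cannot extend further.
No longer palindromic substring exists; longest length = 4

4


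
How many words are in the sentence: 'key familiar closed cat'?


Counting words by splitting on spaces:
  Word 1: 'key'
  Word 2: 'familiar'
  Word 3: 'closed'
  Word 4: 'cat'
Total words: 4

4


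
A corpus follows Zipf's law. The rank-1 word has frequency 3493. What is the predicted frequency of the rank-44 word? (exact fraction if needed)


Zipf's law: freq(rank) = f1 / rank
f1 = 3493, rank = 44
freq = 3493 / 44
GCD(3493, 44) = 1
Simplified: 3493/44

3493/44


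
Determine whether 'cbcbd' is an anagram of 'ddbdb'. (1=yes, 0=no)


Sort characters of 'cbcbd': 'bbccd'
Sort characters of 'ddbdb': 'bbddd'
Sorted forms differ -> they are NOT anagrams
Result: 0

0


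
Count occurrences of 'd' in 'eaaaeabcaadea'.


Scanning 'eaaaeabcaadea' for 'd':
  Position 10: 'd' -> MATCH (count: 1)
Total occurrences of 'd': 1

1


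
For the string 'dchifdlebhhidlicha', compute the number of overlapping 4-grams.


String 'dchifdlebhhidlicha' has length L = 18.
Number of overlapping n-grams = L - n + 1
Substituting: 18 - 4 + 1 = 15

15


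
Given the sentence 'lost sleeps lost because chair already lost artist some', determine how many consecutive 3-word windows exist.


Word trigrams from [9] words:
  Trigram 1: (lost sleeps lost)
  Trigram 2: (sleeps lost because)
  Trigram 3: (lost because chair)
  Trigram 4: (because chair already)
  Trigram 5: (chair already lost)
  Trigram 6: (already lost artist)
  Trigram 7: (lost artist some)
Total word trigrams: 9 - 2 = 7

7


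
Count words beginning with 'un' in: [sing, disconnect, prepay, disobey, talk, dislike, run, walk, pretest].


Checking each word for prefix 'un':
  'sing' -> no (count: 0)
  'disconnect' -> no (count: 0)
  'prepay' -> no (count: 0)
  'disobey' -> no (count: 0)
  'talk' -> no (count: 0)
  'dislike' -> no (count: 0)
  'run' -> no (count: 0)
  'walk' -> no (count: 0)
  'pretest' -> no (count: 0)
Total with prefix 'un': 0

0


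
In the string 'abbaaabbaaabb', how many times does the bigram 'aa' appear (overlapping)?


Scanning 'abbaaabbaaabb' for bigram 'aa':
  Position 0: 'ab' -> no
  Position 1: 'bb' -> no
  Position 2: 'ba' -> no
  Position 3: 'aa' -> MATCH
  Position 4: 'aa' -> MATCH
  Position 5: 'ab' -> no
  Position 6: 'bb' -> no
  Position 7: 'ba' -> no
  Position 8: 'aa' -> MATCH
  Position 9: 'aa' -> MATCH
  Position 10: 'ab' -> no
  Position 11: 'bb' -> no
Total matches: 4

4


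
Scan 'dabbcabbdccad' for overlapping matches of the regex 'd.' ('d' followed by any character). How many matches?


Pattern: d. means 'd' followed by any character.
Scanning 'dabbcabbdccad' position-by-position:
  Pos 0: window 'da' -> MATCH
  Pos 1: window 'ab' -> no
  Pos 2: window 'bb' -> no
  Pos 3: window 'bc' -> no
  Pos 4: window 'ca' -> no
  Pos 5: window 'ab' -> no
  Pos 6: window 'bb' -> no
  Pos 7: window 'bd' -> no
  Pos 8: window 'dc' -> MATCH
  Pos 9: window 'cc' -> no
  Pos 10: window 'ca' -> no
  Pos 11: window 'ad' -> no
  Pos 12: window 'd' -> no
Total matches: 2

2


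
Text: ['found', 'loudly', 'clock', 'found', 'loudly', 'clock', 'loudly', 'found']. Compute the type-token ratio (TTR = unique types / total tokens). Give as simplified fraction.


Tokens: 8
Unique types: ('clock', 'found', 'loudly') = 3
TTR = 3/8
Already in lowest terms.

3/8


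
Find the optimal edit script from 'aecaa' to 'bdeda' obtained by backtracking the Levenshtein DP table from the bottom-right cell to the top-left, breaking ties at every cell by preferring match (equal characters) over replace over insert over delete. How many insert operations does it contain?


Edit distance = 4. Backtracking from cell (5, 5) with preference match > replace > insert > delete,
then listing the resulting alignment 'aecaa' -> 'bdeda' left to right:
  Step 1: replace a->b
  Step 2: replace e->d
  Step 3: replace c->e
  Step 4: replace a->d
  Step 5: keep 'a'
Total insertions: 0

0


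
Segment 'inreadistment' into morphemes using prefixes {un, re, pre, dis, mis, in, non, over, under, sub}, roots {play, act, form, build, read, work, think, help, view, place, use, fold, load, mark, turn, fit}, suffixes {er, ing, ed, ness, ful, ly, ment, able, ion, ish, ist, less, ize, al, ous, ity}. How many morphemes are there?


Segmenting 'inreadistment' against the inventory:
  'in' -> prefix (morpheme 1)
  'read' -> root (morpheme 2)
  'ist' -> suffix (morpheme 3)
  'ment' -> suffix (morpheme 4)
Total morphemes: 4

4


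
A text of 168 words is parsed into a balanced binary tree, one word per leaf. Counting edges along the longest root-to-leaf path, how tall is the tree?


In a balanced binary tree with n leaves the deepest leaf is ceil(log2(n)) edges below the root.
log2(168) = 7.3923
ceil(7.3923) = 8
height (edges) = 8

8


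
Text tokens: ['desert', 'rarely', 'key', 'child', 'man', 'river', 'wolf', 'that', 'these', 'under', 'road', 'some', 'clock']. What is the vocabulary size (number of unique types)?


Listing all tokens and tracking unique types:
  Token 1: 'desert' -> NEW (unique so far: 1)
  Token 2: 'rarely' -> NEW (unique so far: 2)
  Token 3: 'key' -> NEW (unique so far: 3)
  Token 4: 'child' -> NEW (unique so far: 4)
  Token 5: 'man' -> NEW (unique so far: 5)
  Token 6: 'river' -> NEW (unique so far: 6)
  Token 7: 'wolf' -> NEW (unique so far: 7)
  Token 8: 'that' -> NEW (unique so far: 8)
  Token 9: 'these' -> NEW (unique so far: 9)
  Token 10: 'under' -> NEW (unique so far: 10)
  Token 11: 'road' -> NEW (unique so far: 11)
  Token 12: 'some' -> NEW (unique so far: 12)
  Token 13: 'clock' -> NEW (unique so far: 13)
Unique types: ('child', 'clock', 'desert', 'key', 'man', 'rarely', 'river', 'road', 'some', 'that', 'these', 'under', 'wolf')
Vocabulary size: 13

13


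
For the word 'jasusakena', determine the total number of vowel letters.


Scanning each character of 'jasusakena':
  Position 1: 'j' -> consonant (running count: 0)
  Position 2: 'a' -> vowel (running count: 1)
  Position 3: 's' -> consonant (running count: 1)
  Position 4: 'u' -> vowel (running count: 2)
  Position 5: 's' -> consonant (running count: 2)
  Position 6: 'a' -> vowel (running count: 3)
  Position 7: 'k' -> consonant (running count: 3)
  Position 8: 'e' -> vowel (running count: 4)
  Position 9: 'n' -> consonant (running count: 4)
  Position 10: 'a' -> vowel (running count: 5)
Total vowels: 5

5


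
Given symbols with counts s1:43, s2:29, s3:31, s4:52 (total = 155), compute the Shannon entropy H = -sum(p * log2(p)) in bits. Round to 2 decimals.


Computing entropy H = -sum(p_i * log2(p_i)):
  s1: p = 43/155 = 0.2774, -p*log2(p) = 0.5132
  s2: p = 29/155 = 0.1871, -p*log2(p) = 0.4524
  s3: p = 31/155 = 0.2000, -p*log2(p) = 0.4644
  s4: p = 52/155 = 0.3355, -p*log2(p) = 0.5286
H = sum of terms = 1.9586
Rounded to 2 decimals: 1.96

1.96


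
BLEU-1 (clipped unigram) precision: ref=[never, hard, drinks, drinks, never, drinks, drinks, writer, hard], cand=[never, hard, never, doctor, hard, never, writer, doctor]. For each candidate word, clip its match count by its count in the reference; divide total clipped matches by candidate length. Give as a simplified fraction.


Reference word counts: {'drinks': 4, 'hard': 2, 'never': 2, 'writer': 1}
Checking each candidate word (with clipping):
  'never' -> in reference (ref count 2, used 1/2) -> match (matches: 1)
  'hard' -> in reference (ref count 2, used 1/2) -> match (matches: 2)
  'never' -> in reference (ref count 2, used 2/2) -> match (matches: 3)
  'doctor' -> not in reference -> no match (matches: 3)
  'hard' -> in reference (ref count 2, used 2/2) -> match (matches: 4)
  'never' -> ref count 2 already used up (2/2) -> clipped, no match (matches: 4)
  'writer' -> in reference (ref count 1, used 1/1) -> match (matches: 5)
  'doctor' -> not in reference -> no match (matches: 5)
Clipped matches: 5, Candidate length: 8
Precision = 5/8

5/8


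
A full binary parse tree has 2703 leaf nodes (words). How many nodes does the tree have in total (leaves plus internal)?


Leaf nodes (terminals): 2703
Internal nodes = n - 1 = 2703 - 1 = 2702
Total = leaves + internal = 2703 + 2702 = 5405

5405


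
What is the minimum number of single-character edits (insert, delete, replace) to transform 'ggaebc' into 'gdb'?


Building DP table for s1='ggaebc' (len 6) and s2='gdb' (len 3):
       g  d  b
    0  1  2  3
  g 1  0  1  2
  g 2  1  1  2
  a 3  2  2  2
  e 4  3  3  3
  b 5  4  4  3
  c 6  5  5  4
Edit distance = dp[6][3] = 4

4


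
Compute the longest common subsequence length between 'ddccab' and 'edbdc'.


DP table for LCS of 'ddccab' and 'edbdc':
       e  d  b  d  c
    0  0  0  0  0  0
  d 0  0  1  1  1  1
  d 0  0  1  1  2  2
  c 0  0  1  1  2  3
  c 0  0  1  1  2  3
  a 0  0  1  1  2  3
  b 0  0  1  2  2  3
LCS: 'ddc'
LCS length = 3

3


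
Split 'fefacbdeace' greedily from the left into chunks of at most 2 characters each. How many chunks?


'fefacbdeace' has 11 characters.
Chunking with max size 2:
  Chunk 1: 'fe' (positions 0-1)
  Chunk 2: 'fa' (positions 2-3)
  Chunk 3: 'cb' (positions 4-5)
  Chunk 4: 'de' (positions 6-7)
  Chunk 5: 'ac' (positions 8-9)
  Chunk 6: 'e' (positions 10-10)
Total chunks: ceil(11 / 2) = 6

6


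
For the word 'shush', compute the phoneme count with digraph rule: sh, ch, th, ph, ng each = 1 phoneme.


Parsing 'shush' greedily, digraphs first:
  'sh' -> digraph (1 consonant phoneme) (phonemes so far: 1)
  'u' -> vowel phoneme (phonemes so far: 2)
  'sh' -> digraph (1 consonant phoneme) (phonemes so far: 3)
Total phonemes: 3

3


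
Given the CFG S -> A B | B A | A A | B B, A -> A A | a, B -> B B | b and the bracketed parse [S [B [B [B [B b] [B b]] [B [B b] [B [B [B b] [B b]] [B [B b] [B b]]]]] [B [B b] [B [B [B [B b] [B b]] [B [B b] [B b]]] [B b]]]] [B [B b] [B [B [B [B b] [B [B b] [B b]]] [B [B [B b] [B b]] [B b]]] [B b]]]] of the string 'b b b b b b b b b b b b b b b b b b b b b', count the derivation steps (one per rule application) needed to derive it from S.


Every bracketed nonterminal node [X ...] in the tree is produced by exactly one rule application.
Reading the tree off as a leftmost derivation:
  Step 1: S  =>  B B   (applied S -> B B)
  Step 2: B B  =>  B B B   (applied B -> B B)
  Step 3: B B B  =>  B B B B   (applied B -> B B)
  Step 4: B B B B  =>  B B B B B   (applied B -> B B)
  Step 5: B B B B B  =>  b B B B B   (applied B -> b)
  Step 6: b B B B B  =>  b b B B B   (applied B -> b)
  Step 7: b b B B B  =>  b b B B B B   (applied B -> B B)
  Step 8: b b B B B B  =>  b b b B B B   (applied B -> b)
  Step 9: b b b B B B  =>  b b b B B B B   (applied B -> B B)
  Step 10: b b b B B B B  =>  b b b B B B B B   (applied B -> B B)
  Step 11: b b b B B B B B  =>  b b b b B B B B   (applied B -> b)
  Step 12: b b b b B B B B  =>  b b b b b B B B   (applied B -> b)
  Step 13: b b b b b B B B  =>  b b b b b B B B B   (applied B -> B B)
  Step 14: b b b b b B B B B  =>  b b b b b b B B B   (applied B -> b)
  Step 15: b b b b b b B B B  =>  b b b b b b b B B   (applied B -> b)
  Step 16: b b b b b b b B B  =>  b b b b b b b B B B   (applied B -> B B)
  Step 17: b b b b b b b B B B  =>  b b b b b b b b B B   (applied B -> b)
  Step 18: b b b b b b b b B B  =>  b b b b b b b b B B B   (applied B -> B B)
  Step 19: b b b b b b b b B B B  =>  b b b b b b b b B B B B   (applied B -> B B)
  Step 20: b b b b b b b b B B B B  =>  b b b b b b b b B B B B B   (applied B -> B B)
  Step 21: b b b b b b b b B B B B B  =>  b b b b b b b b b B B B B   (applied B -> b)
  Step 22: b b b b b b b b b B B B B  =>  b b b b b b b b b b B B B   (applied B -> b)
  Step 23: b b b b b b b b b b B B B  =>  b b b b b b b b b b B B B B   (applied B -> B B)
  Step 24: b b b b b b b b b b B B B B  =>  b b b b b b b b b b b B B B   (applied B -> b)
  Step 25: b b b b b b b b b b b B B B  =>  b b b b b b b b b b b b B B   (applied B -> b)
  Step 26: b b b b b b b b b b b b B B  =>  b b b b b b b b b b b b b B   (applied B -> b)
  Step 27: b b b b b b b b b b b b b B  =>  b b b b b b b b b b b b b B B   (applied B -> B B)
  Step 28: b b b b b b b b b b b b b B B  =>  b b b b b b b b b b b b b b B   (applied B -> b)
  Step 29: b b b b b b b b b b b b b b B  =>  b b b b b b b b b b b b b b B B   (applied B -> B B)
  Step 30: b b b b b b b b b b b b b b B B  =>  b b b b b b b b b b b b b b B B B   (applied B -> B B)
  Step 31: b b b b b b b b b b b b b b B B B  =>  b b b b b b b b b b b b b b B B B B   (applied B -> B B)
  Step 32: b b b b b b b b b b b b b b B B B B  =>  b b b b b b b b b b b b b b b B B B   (applied B -> b)
  Step 33: b b b b b b b b b b b b b b b B B B  =>  b b b b b b b b b b b b b b b B B B B   (applied B -> B B)
  Step 34: b b b b b b b b b b b b b b b B B B B  =>  b b b b b b b b b b b b b b b b B B B   (applied B -> b)
  Step 35: b b b b b b b b b b b b b b b b B B B  =>  b b b b b b b b b b b b b b b b b B B   (applied B -> b)
  Step 36: b b b b b b b b b b b b b b b b b B B  =>  b b b b b b b b b b b b b b b b b B B B   (applied B -> B B)
  Step 37: b b b b b b b b b b b b b b b b b B B B  =>  b b b b b b b b b b b b b b b b b B B B B   (applied B -> B B)
  Step 38: b b b b b b b b b b b b b b b b b B B B B  =>  b b b b b b b b b b b b b b b b b b B B B   (applied B -> b)
  Step 39: b b b b b b b b b b b b b b b b b b B B B  =>  b b b b b b b b b b b b b b b b b b b B B   (applied B -> b)
  Step 40: b b b b b b b b b b b b b b b b b b b B B  =>  b b b b b b b b b b b b b b b b b b b b B   (applied B -> b)
  Step 41: b b b b b b b b b b b b b b b b b b b b B  =>  b b b b b b b b b b b b b b b b b b b b b   (applied B -> b)
Final yield: b b b b b b b b b b b b b b b b b b b b b
Total rewrite steps: 41

41


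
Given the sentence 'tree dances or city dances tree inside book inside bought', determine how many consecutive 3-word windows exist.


Word trigrams from [10] words:
  Trigram 1: (tree dances or)
  Trigram 2: (dances or city)
  Trigram 3: (or city dances)
  Trigram 4: (city dances tree)
  Trigram 5: (dances tree inside)
  Trigram 6: (tree inside book)
  Trigram 7: (inside book inside)
  Trigram 8: (book inside bought)
Total word trigrams: 10 - 2 = 8

8


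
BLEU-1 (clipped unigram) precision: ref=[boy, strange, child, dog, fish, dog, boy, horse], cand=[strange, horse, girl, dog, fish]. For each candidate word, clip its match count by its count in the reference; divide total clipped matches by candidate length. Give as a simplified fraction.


Reference word counts: {'boy': 2, 'child': 1, 'dog': 2, 'fish': 1, 'horse': 1, 'strange': 1}
Checking each candidate word (with clipping):
  'strange' -> in reference (ref count 1, used 1/1) -> match (matches: 1)
  'horse' -> in reference (ref count 1, used 1/1) -> match (matches: 2)
  'girl' -> not in reference -> no match (matches: 2)
  'dog' -> in reference (ref count 2, used 1/2) -> match (matches: 3)
  'fish' -> in reference (ref count 1, used 1/1) -> match (matches: 4)
Clipped matches: 4, Candidate length: 5
Precision = 4/5

4/5


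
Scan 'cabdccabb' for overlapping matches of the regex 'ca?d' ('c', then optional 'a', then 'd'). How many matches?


Pattern: ca?d means 'c', then optional 'a', then 'd'.
Scanning 'cabdccabb' position-by-position:
  Pos 0: window 'cab' -> no
  Pos 1: window 'abd' -> no
  Pos 2: window 'bdc' -> no
  Pos 3: window 'dcc' -> no
  Pos 4: window 'cca' -> no
  Pos 5: window 'cab' -> no
  Pos 6: window 'abb' -> no
  Pos 7: window 'bb' -> no
  Pos 8: window 'b' -> no
Total matches: 0

0


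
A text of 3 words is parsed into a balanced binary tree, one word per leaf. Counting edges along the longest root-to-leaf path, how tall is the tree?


In a balanced binary tree with n leaves the deepest leaf is ceil(log2(n)) edges below the root.
log2(3) = 1.5850
ceil(1.5850) = 2
height (edges) = 2

2


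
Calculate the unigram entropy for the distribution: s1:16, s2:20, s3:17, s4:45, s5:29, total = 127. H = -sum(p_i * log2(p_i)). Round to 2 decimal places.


Computing entropy H = -sum(p_i * log2(p_i)):
  s1: p = 16/127 = 0.1260, -p*log2(p) = 0.3765
  s2: p = 20/127 = 0.1575, -p*log2(p) = 0.4200
  s3: p = 17/127 = 0.1339, -p*log2(p) = 0.3884
  s4: p = 45/127 = 0.3543, -p*log2(p) = 0.5304
  s5: p = 29/127 = 0.2283, -p*log2(p) = 0.4865
H = sum of terms = 2.2018
Rounded to 2 decimals: 2.20

2.20


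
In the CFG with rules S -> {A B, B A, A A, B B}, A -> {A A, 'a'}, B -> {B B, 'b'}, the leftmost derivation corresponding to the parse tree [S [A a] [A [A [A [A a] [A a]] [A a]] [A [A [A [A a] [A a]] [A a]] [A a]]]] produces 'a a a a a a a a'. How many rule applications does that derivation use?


Every bracketed nonterminal node [X ...] in the tree is produced by exactly one rule application.
Reading the tree off as a leftmost derivation:
  Step 1: S  =>  A A   (applied S -> A A)
  Step 2: A A  =>  a A   (applied A -> a)
  Step 3: a A  =>  a A A   (applied A -> A A)
  Step 4: a A A  =>  a A A A   (applied A -> A A)
  Step 5: a A A A  =>  a A A A A   (applied A -> A A)
  Step 6: a A A A A  =>  a a A A A   (applied A -> a)
  Step 7: a a A A A  =>  a a a A A   (applied A -> a)
  Step 8: a a a A A  =>  a a a a A   (applied A -> a)
  Step 9: a a a a A  =>  a a a a A A   (applied A -> A A)
  Step 10: a a a a A A  =>  a a a a A A A   (applied A -> A A)
  Step 11: a a a a A A A  =>  a a a a A A A A   (applied A -> A A)
  Step 12: a a a a A A A A  =>  a a a a a A A A   (applied A -> a)
  Step 13: a a a a a A A A  =>  a a a a a a A A   (applied A -> a)
  Step 14: a a a a a a A A  =>  a a a a a a a A   (applied A -> a)
  Step 15: a a a a a a a A  =>  a a a a a a a a   (applied A -> a)
Final yield: a a a a a a a a
Total rewrite steps: 15

15


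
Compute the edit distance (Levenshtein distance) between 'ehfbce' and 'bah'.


Building DP table for s1='ehfbce' (len 6) and s2='bah' (len 3):
       b  a  h
    0  1  2  3
  e 1  1  2  3
  h 2  2  2  2
  f 3  3  3  3
  b 4  3  4  4
  c 5  4  4  5
  e 6  5  5  5
Edit distance = dp[6][3] = 5

5


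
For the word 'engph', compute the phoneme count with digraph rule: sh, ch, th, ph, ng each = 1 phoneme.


Parsing 'engph' greedily, digraphs first:
  'e' -> vowel phoneme (phonemes so far: 1)
  'ng' -> digraph (1 consonant phoneme) (phonemes so far: 2)
  'ph' -> digraph (1 consonant phoneme) (phonemes so far: 3)
Total phonemes: 3

3


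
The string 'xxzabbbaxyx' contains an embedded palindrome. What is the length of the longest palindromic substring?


Scanning 'xxzabbbaxyx' for palindromic substrings.
Substring at positions 3-7: 'abbba'.
Check: reverse('abbba') = 'abbba' -> palindrome confirmed.
Neighbouring characters ('z' / 'x') break symmetry, so it cannot extend further.
No longer palindromic substring exists; longest length = 5

5


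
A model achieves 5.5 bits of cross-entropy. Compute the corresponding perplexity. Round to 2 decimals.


Perplexity formula: PP = 2^H
H = 5.5
PP = 2^5.5
Decompose: 2^5.5 = 2^5 * 2^0.5 = 2^5 * sqrt(2)
2^5 = 32, sqrt(2) ~ 1.4142136
PP ~ 32 * 1.4142136 = 45.2548352
Rounded to 2 decimals: 45.25

45.25


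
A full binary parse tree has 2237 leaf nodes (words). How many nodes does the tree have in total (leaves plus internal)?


Leaf nodes (terminals): 2237
Internal nodes = n - 1 = 2237 - 1 = 2236
Total = leaves + internal = 2237 + 2236 = 4473

4473
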